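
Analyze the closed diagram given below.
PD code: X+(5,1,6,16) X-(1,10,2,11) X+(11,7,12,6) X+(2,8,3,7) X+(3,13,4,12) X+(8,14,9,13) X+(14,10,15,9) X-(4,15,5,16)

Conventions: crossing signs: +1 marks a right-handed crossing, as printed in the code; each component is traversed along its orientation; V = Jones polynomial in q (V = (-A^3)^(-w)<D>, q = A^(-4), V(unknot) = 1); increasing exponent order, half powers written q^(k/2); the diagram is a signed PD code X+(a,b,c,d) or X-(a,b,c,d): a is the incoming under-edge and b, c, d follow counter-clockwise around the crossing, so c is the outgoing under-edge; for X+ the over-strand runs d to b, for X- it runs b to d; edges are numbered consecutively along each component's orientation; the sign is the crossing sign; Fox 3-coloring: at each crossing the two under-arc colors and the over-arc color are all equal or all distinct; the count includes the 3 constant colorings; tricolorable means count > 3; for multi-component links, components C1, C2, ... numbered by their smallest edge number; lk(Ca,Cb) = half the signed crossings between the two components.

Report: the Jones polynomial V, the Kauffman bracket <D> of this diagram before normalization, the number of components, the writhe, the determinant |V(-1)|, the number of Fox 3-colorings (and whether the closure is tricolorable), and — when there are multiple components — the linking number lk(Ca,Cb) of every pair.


Jones polynomial: V(q) = q + q^3 - q^4
<D> = -A^-4 + 1 + A^8; writhe +4
components 1, writhe +4 (8 crossings)
3-colorings: 9 of 3^8, det 3 — tricolorable
note: det 3 = |V(-1)|; divisible by 3, so tricolorable


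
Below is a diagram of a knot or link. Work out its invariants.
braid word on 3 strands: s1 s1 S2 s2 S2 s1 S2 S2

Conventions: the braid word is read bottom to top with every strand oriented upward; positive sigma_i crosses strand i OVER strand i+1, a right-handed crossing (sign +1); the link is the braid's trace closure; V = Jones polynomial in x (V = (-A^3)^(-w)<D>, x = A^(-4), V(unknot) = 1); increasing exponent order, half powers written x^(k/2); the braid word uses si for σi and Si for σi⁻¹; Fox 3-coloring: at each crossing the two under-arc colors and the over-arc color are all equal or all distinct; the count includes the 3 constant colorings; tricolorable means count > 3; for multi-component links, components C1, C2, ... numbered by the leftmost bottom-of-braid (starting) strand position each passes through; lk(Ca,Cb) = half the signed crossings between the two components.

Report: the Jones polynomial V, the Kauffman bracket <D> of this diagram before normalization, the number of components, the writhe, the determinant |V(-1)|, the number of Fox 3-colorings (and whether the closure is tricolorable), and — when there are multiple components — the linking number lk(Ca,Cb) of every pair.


Jones polynomial: V(x) = -x^-3 + 2x^-2 - 2x^-1 + 3 - 2x + 2x^2 - x^3
<D> = -A^-12 + 2A^-8 - 2A^-4 + 3 - 2A^4 + 2A^8 - A^12; writhe 0
components 1, writhe 0 (8 crossings)
3-colorings: 3 of 3^8, det 13 — not tricolorable
note: det 13 = |V(-1)|; not divisible by 3, so not tricolorable


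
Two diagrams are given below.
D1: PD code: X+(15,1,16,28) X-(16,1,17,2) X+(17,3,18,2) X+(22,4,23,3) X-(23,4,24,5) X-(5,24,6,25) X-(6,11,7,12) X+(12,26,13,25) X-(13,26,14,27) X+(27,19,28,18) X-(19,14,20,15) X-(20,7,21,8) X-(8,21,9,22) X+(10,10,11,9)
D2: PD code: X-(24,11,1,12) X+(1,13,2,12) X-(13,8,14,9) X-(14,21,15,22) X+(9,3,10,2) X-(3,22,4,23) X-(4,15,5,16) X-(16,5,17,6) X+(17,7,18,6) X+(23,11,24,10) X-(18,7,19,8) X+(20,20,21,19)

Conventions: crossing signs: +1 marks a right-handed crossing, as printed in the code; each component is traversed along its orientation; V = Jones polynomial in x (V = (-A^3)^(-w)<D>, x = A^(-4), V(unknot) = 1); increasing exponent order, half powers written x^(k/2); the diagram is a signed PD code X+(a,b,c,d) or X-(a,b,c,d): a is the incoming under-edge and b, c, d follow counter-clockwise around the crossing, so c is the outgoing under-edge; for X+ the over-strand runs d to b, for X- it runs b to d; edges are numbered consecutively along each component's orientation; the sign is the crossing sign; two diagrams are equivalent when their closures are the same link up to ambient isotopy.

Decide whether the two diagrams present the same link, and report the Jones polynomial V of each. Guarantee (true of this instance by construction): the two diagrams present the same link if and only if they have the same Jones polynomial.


same link: yes
V(D1) = x^-5 - 2x^-4 + 2x^-3 - 2x^-2 + 2x^-1 - 1 + x  [14 crossings, <D> = A^-10 - A^-6 + 2A^-2 - 2A^2 + 2A^6 - 2A^10 + A^14, w = -2]
V(D2) = x^-5 - 2x^-4 + 2x^-3 - 2x^-2 + 2x^-1 - 1 + x  [12 crossings, <D> = A^-10 - A^-6 + 2A^-2 - 2A^2 + 2A^6 - 2A^10 + A^14, w = -2]
insight: one V(x) for all 2 diagrams — one class (guaranteed)


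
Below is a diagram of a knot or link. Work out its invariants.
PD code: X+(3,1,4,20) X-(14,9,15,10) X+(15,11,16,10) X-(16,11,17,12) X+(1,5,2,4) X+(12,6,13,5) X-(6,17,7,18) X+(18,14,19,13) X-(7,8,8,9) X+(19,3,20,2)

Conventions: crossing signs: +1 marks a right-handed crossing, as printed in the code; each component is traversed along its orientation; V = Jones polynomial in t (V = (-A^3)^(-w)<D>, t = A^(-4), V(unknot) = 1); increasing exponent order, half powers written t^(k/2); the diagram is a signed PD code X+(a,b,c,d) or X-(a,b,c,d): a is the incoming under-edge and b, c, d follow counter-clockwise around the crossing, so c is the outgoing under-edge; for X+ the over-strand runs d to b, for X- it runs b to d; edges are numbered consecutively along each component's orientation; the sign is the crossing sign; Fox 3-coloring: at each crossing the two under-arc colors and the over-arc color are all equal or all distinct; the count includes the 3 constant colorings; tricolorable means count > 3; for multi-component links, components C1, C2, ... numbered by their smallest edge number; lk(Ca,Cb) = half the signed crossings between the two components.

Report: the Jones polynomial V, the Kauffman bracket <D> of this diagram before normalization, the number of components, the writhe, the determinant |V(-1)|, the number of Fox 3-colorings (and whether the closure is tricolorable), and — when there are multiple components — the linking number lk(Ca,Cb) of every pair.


V = t^-1 - 1 + 2t - 3t^2 + 3t^3 - 2t^4 + 2t^5 - t^6
<D> = -A^-18 + 2A^-14 - 2A^-10 + 3A^-6 - 3A^-2 + 2A^2 - A^6 + A^10 (w = +2)
1 component over 10 crossings, w = +2
9 Fox colorings among 3^10, |V(-1)| = 15: tricolorable
why: w = +2 (over 10 crossings) is diagram-only; (-A^3)^(-2) removes it from V


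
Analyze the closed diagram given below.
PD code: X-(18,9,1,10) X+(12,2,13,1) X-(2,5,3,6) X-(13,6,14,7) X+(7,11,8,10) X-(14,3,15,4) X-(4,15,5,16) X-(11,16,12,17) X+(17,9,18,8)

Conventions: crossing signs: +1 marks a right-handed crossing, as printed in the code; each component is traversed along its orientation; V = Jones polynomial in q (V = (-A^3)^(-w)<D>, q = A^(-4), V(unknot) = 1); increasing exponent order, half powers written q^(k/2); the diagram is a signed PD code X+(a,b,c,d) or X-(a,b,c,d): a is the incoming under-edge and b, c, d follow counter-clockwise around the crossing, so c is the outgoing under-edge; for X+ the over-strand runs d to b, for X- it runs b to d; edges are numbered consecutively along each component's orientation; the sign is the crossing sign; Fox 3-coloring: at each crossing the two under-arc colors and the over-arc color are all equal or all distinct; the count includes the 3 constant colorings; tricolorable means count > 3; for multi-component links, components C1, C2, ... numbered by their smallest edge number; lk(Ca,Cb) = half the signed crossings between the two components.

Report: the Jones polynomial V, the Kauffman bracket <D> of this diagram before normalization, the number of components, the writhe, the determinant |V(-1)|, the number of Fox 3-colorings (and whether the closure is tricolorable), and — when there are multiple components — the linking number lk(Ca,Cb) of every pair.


Jones polynomial: V(q) = -q^-4 + q^-3 + q^-1
<D> = -A^-5 - A^3 + A^7; writhe -3
components 1, writhe -3 (9 crossings)
3-colorings: 9 of 3^9, det 3 — tricolorable
note: w = -3 shifts under R1 moves; the (-A^3)^(3) factor cancels that in V


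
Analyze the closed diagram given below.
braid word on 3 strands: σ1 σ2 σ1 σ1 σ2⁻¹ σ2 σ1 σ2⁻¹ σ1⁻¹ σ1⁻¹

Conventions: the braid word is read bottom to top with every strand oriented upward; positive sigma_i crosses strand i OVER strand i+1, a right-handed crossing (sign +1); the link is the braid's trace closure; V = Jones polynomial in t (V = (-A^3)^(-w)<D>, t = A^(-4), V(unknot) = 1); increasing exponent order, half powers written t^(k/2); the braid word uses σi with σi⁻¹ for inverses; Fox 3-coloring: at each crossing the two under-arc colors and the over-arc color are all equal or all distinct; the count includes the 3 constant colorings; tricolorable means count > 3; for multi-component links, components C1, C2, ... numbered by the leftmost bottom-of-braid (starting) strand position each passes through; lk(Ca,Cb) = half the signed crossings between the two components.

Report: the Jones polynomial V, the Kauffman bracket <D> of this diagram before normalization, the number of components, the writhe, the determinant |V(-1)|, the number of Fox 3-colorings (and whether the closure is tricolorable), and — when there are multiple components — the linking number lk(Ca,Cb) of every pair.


V = t + t^3 - t^4
<D> = -A^-10 + A^-6 + A^2 (w = +2)
1 component over 10 crossings, w = +2
9 Fox colorings among 3^10, |V(-1)| = 3: tricolorable
why: det 3 = |V(-1)|; divisible by 3, so tricolorable


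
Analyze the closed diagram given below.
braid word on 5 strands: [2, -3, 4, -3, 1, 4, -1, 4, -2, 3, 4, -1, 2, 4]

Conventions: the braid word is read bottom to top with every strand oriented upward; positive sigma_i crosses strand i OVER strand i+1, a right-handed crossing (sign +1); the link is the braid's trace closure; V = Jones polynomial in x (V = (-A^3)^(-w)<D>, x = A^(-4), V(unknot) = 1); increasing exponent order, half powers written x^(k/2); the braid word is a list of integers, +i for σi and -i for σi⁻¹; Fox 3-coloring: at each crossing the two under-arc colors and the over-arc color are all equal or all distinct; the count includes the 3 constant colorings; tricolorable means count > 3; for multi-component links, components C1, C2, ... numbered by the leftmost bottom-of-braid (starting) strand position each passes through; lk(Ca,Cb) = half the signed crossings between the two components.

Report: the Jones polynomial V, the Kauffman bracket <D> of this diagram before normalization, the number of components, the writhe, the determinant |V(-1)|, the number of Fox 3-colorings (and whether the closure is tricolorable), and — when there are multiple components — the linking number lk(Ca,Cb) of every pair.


V(x) = 1 - 2x + 3x^2 - 3x^3 + 4x^4 - 3x^5 + 3x^6 - 2x^7
bracket: -2A^-16 + 3A^-12 - 3A^-8 + 4A^-4 - 3 + 3A^4 - 2A^8 + A^12, w = +4
1 component, writhe +4, over 14 crossings
det 21, colorings 9 of 3^14 — tricolorable
observation: det 21 = |V(-1)|; divisible by 3, so tricolorable


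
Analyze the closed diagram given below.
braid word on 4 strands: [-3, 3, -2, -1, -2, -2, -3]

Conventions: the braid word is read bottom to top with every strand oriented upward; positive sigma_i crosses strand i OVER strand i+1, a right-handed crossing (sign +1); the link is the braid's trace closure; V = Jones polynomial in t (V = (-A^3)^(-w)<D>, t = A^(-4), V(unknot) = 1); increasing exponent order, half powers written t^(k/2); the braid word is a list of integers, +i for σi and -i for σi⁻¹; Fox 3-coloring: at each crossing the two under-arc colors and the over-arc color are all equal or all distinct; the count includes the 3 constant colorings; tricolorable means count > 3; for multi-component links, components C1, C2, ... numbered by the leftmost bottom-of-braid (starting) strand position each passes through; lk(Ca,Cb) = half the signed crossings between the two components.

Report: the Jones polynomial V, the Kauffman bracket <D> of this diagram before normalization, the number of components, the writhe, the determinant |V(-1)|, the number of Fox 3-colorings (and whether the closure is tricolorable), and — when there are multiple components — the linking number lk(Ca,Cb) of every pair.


Jones polynomial: V(t) = -t^-4 + t^-3 + t^-1
<D> = -A^-11 - A^-3 + A; writhe -5
components 1, writhe -5 (7 crossings)
3-colorings: 9 of 3^7, det 3 — tricolorable
note: the word shrinks to σ2⁻¹ σ1⁻¹ σ2⁻¹ σ2⁻¹ σ3⁻¹ after cancelling


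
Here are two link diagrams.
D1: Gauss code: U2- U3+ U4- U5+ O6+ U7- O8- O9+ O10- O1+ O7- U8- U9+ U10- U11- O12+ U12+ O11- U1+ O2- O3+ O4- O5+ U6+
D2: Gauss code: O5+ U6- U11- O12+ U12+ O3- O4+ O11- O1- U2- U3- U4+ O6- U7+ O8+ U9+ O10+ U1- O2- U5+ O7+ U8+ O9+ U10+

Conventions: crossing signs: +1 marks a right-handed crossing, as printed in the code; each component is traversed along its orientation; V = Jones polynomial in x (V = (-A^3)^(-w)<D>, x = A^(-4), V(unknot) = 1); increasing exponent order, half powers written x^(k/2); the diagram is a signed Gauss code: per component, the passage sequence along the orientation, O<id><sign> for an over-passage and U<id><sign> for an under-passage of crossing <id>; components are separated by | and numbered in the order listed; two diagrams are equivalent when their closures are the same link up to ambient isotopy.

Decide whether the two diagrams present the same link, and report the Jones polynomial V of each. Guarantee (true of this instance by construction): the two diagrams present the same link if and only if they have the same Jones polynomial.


equivalent: no
V(D1) = 1  (w 0, c 12, <D> = 1)
D2 (bracket -A^-18 + 2A^-14 - 3A^-10 + 4A^-6 - 4A^-2 + 4A^2 - 2A^6 + 2A^10 - A^14; 12 crossings at w = +2): V = -x^-2 + 2x^-1 - 2 + 4x - 4x^2 + 4x^3 - 3x^4 + 2x^5 - x^6
why: comparing 2 Jones polynomials yields 2 groups


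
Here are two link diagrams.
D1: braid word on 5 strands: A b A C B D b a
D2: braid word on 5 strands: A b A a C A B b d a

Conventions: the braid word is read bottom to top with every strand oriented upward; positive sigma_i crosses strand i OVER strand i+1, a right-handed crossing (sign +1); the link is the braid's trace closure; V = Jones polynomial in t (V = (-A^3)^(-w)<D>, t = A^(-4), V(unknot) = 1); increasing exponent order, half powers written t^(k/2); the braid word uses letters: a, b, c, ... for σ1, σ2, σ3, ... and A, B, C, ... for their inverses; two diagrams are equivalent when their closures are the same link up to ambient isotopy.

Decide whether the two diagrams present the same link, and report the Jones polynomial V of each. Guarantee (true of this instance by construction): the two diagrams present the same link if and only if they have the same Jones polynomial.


equivalent: yes
V(D1) = 1  (w -2, c 8, <D> = A^-6)
D2 (bracket 1; 10 crossings at w = 0): V = 1
why: D2 (10 crossings) and D1 (8) are Markov-related braid presentations


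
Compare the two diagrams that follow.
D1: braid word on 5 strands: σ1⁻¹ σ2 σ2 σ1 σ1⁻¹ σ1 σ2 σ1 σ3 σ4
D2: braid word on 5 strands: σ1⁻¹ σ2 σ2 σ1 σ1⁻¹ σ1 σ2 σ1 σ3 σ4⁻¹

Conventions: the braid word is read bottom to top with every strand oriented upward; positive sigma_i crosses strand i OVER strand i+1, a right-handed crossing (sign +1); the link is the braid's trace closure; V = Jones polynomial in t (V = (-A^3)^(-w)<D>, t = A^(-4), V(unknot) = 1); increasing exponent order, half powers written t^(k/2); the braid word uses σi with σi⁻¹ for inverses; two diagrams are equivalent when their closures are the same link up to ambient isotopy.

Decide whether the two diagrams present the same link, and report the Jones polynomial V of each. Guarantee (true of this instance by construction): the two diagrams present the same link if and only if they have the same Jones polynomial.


equivalent: yes
V(D1) = t + t^3 - t^4  (w +6, c 10, <D> = -A^2 + A^6 + A^14)
V(D2) = t + t^3 - t^4  (w +4, c 10, <D> = -A^-4 + 1 + A^8)
why: Markov moves rewrite D1 (10 crossings) into D2 (10)


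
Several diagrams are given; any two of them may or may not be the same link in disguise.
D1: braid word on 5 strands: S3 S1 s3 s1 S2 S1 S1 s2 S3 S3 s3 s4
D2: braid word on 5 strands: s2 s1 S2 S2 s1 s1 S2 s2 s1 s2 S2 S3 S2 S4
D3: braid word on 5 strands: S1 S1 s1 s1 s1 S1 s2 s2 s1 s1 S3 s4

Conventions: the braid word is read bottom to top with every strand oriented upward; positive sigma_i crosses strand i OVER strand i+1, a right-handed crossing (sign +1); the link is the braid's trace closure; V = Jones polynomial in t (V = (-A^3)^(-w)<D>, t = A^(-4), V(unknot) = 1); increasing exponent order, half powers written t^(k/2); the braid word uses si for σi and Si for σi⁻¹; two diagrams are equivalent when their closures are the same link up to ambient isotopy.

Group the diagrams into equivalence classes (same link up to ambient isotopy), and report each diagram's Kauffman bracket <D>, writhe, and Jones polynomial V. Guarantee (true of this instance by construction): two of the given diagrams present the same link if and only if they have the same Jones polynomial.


equivalence classes: {D1} | {D2} | {D3}
D1 (bracket A^-6 + A^-2 + A^2 + A^6; 12 crossings at w = -2): V = t^-3 + t^-2 + t^-1 + 1
V(D2) = t^-1 + 2t - t^2 + 2t^3 - t^4 + t^5  (w 0, c 14, <D> = A^-20 - A^-16 + 2A^-12 - A^-8 + 2A^-4 + A^4)
D3 (bracket A^-8 + 2 + A^8; 12 crossings at w = +4): V = t + 2t^3 + t^5
key observation: 3 values of V(t) split the 3 diagrams


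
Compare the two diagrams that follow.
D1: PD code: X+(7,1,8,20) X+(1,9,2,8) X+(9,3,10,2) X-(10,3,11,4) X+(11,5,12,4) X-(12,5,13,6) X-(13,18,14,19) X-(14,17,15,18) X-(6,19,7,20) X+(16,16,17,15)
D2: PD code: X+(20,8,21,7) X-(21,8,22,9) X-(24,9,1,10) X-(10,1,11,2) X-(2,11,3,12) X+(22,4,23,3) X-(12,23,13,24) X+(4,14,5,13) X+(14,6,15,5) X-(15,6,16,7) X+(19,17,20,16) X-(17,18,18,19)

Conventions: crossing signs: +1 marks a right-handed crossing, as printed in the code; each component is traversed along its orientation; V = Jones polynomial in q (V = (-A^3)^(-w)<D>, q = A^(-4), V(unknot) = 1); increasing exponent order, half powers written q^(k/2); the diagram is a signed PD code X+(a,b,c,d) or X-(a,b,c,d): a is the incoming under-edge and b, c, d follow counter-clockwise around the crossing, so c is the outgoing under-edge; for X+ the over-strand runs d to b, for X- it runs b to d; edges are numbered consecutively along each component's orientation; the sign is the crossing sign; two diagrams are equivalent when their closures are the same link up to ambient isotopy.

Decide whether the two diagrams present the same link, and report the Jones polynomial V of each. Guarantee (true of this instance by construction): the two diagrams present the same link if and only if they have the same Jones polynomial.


equivalent: no
D1 (bracket 1; 10 crossings at w = 0): V = 1
V(D2) = q^-5 - 2q^-4 + 2q^-3 - 2q^-2 + 2q^-1 - 1 + q  (w -2, c 12, <D> = A^-10 - A^-6 + 2A^-2 - 2A^2 + 2A^6 - 2A^10 + A^14)
key observation: 2 values of V(q) split the 2 diagrams


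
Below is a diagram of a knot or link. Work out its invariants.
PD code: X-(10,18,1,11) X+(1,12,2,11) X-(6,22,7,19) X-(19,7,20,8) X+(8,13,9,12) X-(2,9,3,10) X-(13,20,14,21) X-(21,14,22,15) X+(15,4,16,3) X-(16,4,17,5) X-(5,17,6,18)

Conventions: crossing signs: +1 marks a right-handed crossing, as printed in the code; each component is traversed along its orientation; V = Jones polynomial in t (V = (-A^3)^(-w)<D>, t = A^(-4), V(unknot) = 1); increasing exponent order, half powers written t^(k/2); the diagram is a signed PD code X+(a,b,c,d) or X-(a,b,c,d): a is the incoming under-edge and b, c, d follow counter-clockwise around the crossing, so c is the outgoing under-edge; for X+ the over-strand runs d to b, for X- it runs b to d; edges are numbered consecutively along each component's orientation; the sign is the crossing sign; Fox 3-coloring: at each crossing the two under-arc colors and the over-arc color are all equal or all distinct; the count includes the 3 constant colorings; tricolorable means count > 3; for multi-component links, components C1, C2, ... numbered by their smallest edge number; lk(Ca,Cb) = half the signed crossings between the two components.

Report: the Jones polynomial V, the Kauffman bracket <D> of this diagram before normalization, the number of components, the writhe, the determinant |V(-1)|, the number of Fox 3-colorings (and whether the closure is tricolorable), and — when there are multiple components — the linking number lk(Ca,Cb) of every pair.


Jones polynomial: V(t) = t^-5 + 2t^-3 + t^-1
<D> = -A^-11 - 2A^-3 - A^5; writhe -5
components 3, writhe -5 (11 crossings)
linking number lk(C1,C2) = 0
lk(C1,C3): -1
lk(C2,C3) = -1
3-colorings: 3 of 3^11, det 4 — not tricolorable
note: |V(-1)| = 4: so not tricolorable, since 3 does not divide 4


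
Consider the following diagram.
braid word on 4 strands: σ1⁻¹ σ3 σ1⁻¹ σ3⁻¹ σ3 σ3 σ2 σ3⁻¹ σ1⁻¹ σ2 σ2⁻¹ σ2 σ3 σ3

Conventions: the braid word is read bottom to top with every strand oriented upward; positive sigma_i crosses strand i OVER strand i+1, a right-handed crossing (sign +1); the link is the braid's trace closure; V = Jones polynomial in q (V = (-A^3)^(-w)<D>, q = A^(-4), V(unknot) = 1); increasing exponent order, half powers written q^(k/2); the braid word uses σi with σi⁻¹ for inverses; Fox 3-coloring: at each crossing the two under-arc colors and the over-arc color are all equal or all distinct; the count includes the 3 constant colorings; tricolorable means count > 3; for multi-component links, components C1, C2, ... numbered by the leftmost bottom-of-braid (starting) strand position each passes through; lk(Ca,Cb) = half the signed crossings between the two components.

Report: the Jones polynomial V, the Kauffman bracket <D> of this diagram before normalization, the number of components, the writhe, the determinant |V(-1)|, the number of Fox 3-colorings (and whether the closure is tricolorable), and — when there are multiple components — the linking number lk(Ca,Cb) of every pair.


V = q^(-5/2) - 2q^(-3/2) + 3q^(-1/2) - 6q^(1/2) + 6q^(3/2) - 6q^(5/2) + 5q^(7/2) - 4q^(9/2) + 2q^(11/2) - q^(13/2)
<D> = -A^-20 + 2A^-16 - 4A^-12 + 5A^-8 - 6A^-4 + 6 - 6A^4 + 3A^8 - 2A^12 + A^16 (w = +2)
2 components over 14 crossings, w = +2
lk(C1,C2): +2
9 Fox colorings among 3^14, |V(-1)| = 36: tricolorable
why: det 36 = |V(-1)|; divisible by 3, so tricolorable


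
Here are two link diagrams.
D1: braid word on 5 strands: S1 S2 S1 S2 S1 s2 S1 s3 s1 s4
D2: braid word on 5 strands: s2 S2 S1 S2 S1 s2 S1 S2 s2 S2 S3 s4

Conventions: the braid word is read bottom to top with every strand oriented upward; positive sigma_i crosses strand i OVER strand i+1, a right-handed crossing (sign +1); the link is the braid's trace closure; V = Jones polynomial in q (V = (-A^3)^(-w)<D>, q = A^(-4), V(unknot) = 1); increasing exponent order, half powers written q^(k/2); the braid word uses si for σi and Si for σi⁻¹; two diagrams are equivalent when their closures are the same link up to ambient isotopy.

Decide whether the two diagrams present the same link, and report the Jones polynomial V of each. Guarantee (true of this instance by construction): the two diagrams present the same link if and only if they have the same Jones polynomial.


equivalent: yes
D1 (bracket A^-2 + 2A^6 + A^14; 10 crossings at w = -2): V = q^-5 + 2q^-3 + q^-1
V(D2) = q^-5 + 2q^-3 + q^-1  [12 crossings, <D> = A^-8 + 2 + A^8, w = -4]
observation: Markov moves rewrite D1 (10 crossings) into D2 (12)


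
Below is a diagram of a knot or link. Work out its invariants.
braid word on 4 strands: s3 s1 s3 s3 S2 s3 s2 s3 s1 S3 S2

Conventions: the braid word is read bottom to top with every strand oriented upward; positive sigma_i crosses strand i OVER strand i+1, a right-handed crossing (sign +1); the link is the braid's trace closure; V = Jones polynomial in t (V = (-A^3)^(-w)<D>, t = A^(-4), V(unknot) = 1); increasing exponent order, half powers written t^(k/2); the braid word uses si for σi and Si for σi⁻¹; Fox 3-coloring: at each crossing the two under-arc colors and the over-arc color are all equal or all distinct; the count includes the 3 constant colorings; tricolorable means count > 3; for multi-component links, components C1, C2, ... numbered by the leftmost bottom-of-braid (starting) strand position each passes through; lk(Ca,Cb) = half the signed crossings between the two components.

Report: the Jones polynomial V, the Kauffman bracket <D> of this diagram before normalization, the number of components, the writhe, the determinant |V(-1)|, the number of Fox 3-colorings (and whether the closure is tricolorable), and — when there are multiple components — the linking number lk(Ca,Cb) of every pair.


Jones polynomial: V(t) = t^2 + t^4 - t^5 + t^6 - t^7
<D> = A^-13 - A^-9 + A^-5 - A^-1 - A^7; writhe +5
components 1, writhe +5 (11 crossings)
3-colorings: 3 of 3^11, det 5 — not tricolorable
note: w = +5 shifts under R1 moves; the (-A^3)^(-5) factor cancels that in V


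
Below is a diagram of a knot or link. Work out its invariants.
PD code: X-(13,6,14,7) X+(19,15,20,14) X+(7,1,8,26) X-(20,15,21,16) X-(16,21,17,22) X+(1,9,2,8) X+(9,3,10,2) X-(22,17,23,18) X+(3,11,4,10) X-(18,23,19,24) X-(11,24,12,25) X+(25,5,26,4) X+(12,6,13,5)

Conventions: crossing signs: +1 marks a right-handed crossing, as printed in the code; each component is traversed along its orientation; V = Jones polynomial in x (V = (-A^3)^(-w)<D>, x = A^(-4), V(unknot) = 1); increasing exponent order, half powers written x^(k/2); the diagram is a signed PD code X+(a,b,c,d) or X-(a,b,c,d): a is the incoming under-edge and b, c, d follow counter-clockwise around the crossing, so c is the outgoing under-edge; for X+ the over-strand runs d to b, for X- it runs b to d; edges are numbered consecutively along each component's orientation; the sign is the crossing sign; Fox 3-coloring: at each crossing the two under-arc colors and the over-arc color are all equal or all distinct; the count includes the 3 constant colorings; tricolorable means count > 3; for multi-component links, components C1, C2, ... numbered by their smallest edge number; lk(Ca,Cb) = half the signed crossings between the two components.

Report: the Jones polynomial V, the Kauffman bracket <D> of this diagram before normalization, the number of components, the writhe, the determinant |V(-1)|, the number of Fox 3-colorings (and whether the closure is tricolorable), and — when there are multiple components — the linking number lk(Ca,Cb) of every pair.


Jones polynomial: V(x) = -x^-2 + x^-1 - 1 + 3x - 2x^2 + 3x^3 - 2x^4 + x^5 - x^6
<D> = A^-21 - A^-17 + 2A^-13 - 3A^-9 + 2A^-5 - 3A^-1 + A^3 - A^7 + A^11; writhe +1
components 1, writhe +1 (13 crossings)
3-colorings: 9 of 3^13, det 15 — tricolorable
note: V spans 8 powers of x: at least 8 crossings in any diagram


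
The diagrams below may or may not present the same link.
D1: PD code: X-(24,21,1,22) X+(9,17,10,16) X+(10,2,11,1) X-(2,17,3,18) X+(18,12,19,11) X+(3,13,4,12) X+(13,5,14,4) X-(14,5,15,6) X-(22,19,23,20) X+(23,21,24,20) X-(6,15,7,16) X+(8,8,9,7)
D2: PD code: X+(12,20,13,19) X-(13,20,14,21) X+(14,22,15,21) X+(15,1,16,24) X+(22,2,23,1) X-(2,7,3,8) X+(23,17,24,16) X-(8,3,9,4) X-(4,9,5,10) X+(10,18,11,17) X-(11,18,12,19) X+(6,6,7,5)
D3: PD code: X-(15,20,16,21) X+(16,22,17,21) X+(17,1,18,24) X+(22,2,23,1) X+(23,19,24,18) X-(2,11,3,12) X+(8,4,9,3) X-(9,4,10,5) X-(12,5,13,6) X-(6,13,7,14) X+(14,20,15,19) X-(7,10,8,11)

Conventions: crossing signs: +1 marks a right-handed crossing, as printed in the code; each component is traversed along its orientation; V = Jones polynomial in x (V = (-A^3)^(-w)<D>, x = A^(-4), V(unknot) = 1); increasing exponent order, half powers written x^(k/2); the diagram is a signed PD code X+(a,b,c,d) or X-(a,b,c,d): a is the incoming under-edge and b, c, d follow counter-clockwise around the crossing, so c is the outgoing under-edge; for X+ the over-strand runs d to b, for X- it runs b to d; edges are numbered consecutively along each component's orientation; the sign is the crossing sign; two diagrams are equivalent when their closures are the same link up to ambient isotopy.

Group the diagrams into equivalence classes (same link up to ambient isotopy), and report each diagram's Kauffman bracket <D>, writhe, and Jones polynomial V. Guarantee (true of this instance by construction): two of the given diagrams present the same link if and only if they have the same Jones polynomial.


classes: {D1} | {D2, D3}
V(D1) = 1  [12 crossings, <D> = A^6, w = +2]
V(D2) = -x^-3 + x^-2 - x^-1 + 3 - x + x^2 - x^3  [12 crossings, <D> = -A^-6 + A^-2 - A^2 + 3A^6 - A^10 + A^14 - A^18, w = +2]
D3 (bracket -A^-12 + A^-8 - A^-4 + 3 - A^4 + A^8 - A^12; 12 crossings at w = 0): V = -x^-3 + x^-2 - x^-1 + 3 - x + x^2 - x^3
note: 2 values of V(x) split the 3 diagrams


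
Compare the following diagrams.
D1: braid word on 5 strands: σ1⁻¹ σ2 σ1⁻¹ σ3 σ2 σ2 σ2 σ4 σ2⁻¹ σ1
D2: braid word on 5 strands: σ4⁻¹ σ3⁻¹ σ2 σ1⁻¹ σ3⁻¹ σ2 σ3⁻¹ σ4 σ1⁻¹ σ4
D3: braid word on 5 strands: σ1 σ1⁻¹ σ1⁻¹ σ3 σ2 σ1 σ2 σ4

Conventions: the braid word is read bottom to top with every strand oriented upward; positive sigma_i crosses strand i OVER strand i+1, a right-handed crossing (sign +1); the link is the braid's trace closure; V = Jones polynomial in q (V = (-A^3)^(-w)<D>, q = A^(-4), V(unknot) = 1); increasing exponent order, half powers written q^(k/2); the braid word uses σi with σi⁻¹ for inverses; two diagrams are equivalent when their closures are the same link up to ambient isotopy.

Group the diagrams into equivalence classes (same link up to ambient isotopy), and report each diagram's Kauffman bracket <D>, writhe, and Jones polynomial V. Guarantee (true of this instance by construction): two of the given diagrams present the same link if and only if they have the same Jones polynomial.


grouping into links: {D1} | {D2} | {D3}
V(D1) = q + q^3 - q^4  (w +4, c 10, <D> = -A^-4 + 1 + A^8)
D2 (bracket A^-10 - 2A^-6 + 3A^-2 - 3A^2 + 4A^6 - 3A^10 + 2A^14 - A^18; 10 crossings at w = -2): V = -q^-6 + 2q^-5 - 3q^-4 + 4q^-3 - 3q^-2 + 3q^-1 - 2 + q
V(D3) = 1  (w +4, c 8, <D> = A^12)
key observation: comparing 3 Jones polynomials yields 3 groups


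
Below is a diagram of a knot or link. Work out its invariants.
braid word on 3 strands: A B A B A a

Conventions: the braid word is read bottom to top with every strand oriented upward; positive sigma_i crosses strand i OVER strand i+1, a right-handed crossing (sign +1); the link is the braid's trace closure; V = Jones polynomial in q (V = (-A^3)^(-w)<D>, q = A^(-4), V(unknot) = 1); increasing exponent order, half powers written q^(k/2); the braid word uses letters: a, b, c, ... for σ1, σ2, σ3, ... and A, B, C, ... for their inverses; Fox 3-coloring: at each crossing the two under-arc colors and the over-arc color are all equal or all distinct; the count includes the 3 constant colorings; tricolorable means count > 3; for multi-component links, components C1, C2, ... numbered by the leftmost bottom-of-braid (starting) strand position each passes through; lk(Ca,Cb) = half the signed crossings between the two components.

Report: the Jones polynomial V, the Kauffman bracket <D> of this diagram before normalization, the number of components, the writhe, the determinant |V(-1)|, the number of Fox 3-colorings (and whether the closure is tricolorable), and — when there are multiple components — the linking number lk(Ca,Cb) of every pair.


Jones polynomial: V(q) = -q^-4 + q^-3 + q^-1
<D> = A^-8 + 1 - A^4; writhe -4
components 1, writhe -4 (6 crossings)
3-colorings: 9 of 3^6, det 3 — tricolorable
note: det 3 = |V(-1)|; divisible by 3, so tricolorable


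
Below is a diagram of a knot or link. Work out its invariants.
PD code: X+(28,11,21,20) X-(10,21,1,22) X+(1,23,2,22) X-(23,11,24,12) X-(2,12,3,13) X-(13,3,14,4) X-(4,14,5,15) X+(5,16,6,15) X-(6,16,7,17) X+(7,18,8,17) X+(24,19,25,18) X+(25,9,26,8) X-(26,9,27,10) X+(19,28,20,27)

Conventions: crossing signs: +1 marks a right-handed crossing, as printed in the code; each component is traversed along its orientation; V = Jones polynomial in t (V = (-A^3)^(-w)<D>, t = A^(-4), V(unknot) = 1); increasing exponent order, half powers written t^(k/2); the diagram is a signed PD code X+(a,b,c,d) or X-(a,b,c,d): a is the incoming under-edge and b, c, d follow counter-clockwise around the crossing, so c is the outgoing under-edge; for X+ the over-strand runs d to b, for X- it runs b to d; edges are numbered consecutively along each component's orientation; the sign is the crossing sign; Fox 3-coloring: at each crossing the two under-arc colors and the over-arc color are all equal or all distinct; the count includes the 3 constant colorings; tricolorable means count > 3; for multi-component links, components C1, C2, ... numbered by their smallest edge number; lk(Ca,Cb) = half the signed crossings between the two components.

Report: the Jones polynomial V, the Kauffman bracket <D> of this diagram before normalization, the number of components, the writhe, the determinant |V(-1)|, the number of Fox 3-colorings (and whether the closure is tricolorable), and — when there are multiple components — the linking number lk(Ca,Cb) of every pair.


Jones polynomial: V(t) = t^-2 + 2 + t^2
<D> = A^-8 + 2 + A^8; writhe 0
components 3, writhe 0 (14 crossings)
linking number lk(C1,C2) = -1
lk(C1,C3): 0
lk(C2,C3) = +1
3-colorings: 3 of 3^14, det 4 — not tricolorable
note: det 4 = |V(-1)|; not divisible by 3, so not tricolorable


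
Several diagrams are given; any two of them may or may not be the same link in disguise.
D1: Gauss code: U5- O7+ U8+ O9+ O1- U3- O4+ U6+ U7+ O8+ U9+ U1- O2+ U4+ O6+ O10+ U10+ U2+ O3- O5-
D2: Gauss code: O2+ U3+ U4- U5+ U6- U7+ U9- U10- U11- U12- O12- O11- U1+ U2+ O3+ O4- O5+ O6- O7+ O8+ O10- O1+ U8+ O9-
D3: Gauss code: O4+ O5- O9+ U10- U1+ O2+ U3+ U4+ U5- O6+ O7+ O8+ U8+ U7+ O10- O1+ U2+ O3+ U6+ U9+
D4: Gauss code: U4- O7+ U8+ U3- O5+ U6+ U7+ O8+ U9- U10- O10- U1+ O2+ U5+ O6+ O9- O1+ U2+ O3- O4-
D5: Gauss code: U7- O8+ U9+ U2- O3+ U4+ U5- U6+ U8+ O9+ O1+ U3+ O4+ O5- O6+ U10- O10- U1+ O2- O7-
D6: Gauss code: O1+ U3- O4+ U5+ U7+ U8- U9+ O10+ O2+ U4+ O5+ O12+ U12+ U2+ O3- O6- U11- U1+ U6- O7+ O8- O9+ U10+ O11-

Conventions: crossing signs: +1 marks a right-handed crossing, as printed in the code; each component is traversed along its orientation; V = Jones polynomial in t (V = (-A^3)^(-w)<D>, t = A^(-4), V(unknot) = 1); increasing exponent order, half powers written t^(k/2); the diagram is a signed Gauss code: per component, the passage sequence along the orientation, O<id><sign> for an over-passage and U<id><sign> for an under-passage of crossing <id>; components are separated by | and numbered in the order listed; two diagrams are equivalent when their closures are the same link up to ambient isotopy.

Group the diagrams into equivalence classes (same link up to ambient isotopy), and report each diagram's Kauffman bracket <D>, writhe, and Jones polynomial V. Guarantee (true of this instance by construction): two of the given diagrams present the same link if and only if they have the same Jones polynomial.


grouping into links: {D1, D4, D5, D6} | {D2} | {D3}
V(D1) = t - t^2 + 2t^3 - t^4 + t^5 - t^6  (w +4, c 10, <D> = -A^-12 + A^-8 - A^-4 + 2 - A^4 + A^8)
D2 (bracket 1; 12 crossings at w = 0): V = 1
V(D3) = t + t^3 - t^4  (w +6, c 10, <D> = -A^2 + A^6 + A^14)
D4 (bracket -A^-18 + A^-14 - A^-10 + 2A^-6 - A^-2 + A^2; 10 crossings at w = +2): V = t - t^2 + 2t^3 - t^4 + t^5 - t^6
V(D5) = t - t^2 + 2t^3 - t^4 + t^5 - t^6  [10 crossings, <D> = -A^-18 + A^-14 - A^-10 + 2A^-6 - A^-2 + A^2, w = +2]
V(D6) = t - t^2 + 2t^3 - t^4 + t^5 - t^6  (w +4, c 12, <D> = -A^-12 + A^-8 - A^-4 + 2 - A^4 + A^8)
key observation: 3 classes among 6 diagrams; unequal V(t) rules out equality


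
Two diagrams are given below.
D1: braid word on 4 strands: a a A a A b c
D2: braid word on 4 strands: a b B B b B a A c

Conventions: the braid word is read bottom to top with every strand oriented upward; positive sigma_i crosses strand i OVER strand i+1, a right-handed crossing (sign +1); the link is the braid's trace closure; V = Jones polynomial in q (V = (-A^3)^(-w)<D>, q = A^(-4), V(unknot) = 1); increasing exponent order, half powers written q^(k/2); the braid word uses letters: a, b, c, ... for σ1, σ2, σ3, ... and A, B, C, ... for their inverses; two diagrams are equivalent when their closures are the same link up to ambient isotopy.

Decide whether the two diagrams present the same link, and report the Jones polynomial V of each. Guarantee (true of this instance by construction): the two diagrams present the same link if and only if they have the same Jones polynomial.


equivalent: yes
D1 (bracket -A^9; 7 crossings at w = +3): V = 1
V(D2) = 1  [9 crossings, <D> = -A^3, w = +1]
observation: Markov moves rewrite D1 (7 crossings) into D2 (9)


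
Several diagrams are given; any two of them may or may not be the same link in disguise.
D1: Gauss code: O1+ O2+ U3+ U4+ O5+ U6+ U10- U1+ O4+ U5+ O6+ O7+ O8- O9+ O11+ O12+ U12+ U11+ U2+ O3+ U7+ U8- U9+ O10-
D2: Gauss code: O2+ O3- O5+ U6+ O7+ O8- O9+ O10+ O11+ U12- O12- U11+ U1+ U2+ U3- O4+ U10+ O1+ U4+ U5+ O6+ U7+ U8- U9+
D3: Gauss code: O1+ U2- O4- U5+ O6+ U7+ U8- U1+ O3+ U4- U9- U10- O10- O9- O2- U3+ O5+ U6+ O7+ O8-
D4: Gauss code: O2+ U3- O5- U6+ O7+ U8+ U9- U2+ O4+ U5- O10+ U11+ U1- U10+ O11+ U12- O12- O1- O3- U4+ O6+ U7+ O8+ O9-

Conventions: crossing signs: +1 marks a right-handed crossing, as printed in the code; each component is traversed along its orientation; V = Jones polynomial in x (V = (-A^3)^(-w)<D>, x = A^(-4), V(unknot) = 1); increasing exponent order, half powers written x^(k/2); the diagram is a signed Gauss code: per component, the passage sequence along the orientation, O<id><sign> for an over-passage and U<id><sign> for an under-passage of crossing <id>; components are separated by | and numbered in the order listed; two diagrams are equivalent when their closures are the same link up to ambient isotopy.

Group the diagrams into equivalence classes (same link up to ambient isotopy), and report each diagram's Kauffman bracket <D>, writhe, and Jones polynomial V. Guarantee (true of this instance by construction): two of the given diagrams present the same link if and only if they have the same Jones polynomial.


grouping into links: {D1, D2} | {D3, D4}
V(D1) = x^2 + 2x^4 - 2x^5 + x^6 - 2x^7 + x^8  (w +8, c 12, <D> = A^-8 - 2A^-4 + 1 - 2A^4 + 2A^8 + A^16)
D2 (bracket A^-14 - 2A^-10 + A^-6 - 2A^-2 + 2A^2 + A^10; 12 crossings at w = +6): V = x^2 + 2x^4 - 2x^5 + x^6 - 2x^7 + x^8
V(D3) = x^-1 - 1 + 2x - 2x^2 + 2x^3 - 2x^4 + x^5  (w 0, c 10, <D> = A^-20 - 2A^-16 + 2A^-12 - 2A^-8 + 2A^-4 - 1 + A^4)
V(D4) = x^-1 - 1 + 2x - 2x^2 + 2x^3 - 2x^4 + x^5  [12 crossings, <D> = A^-14 - 2A^-10 + 2A^-6 - 2A^-2 + 2A^2 - A^6 + A^10, w = +2]
why: comparing 4 Jones polynomials yields 2 groups


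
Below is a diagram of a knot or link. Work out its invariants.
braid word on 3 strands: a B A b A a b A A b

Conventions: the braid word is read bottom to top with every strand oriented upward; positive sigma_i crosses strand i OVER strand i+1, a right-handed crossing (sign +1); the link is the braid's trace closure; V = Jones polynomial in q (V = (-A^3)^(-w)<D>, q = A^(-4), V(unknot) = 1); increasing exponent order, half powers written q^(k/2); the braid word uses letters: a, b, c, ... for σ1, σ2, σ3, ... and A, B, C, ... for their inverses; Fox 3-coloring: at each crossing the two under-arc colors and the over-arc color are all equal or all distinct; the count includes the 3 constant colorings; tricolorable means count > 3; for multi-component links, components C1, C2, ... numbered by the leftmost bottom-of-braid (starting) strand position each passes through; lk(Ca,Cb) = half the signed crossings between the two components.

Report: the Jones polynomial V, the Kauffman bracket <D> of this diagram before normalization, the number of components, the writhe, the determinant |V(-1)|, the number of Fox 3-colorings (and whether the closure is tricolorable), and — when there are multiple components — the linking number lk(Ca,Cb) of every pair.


V(q) = -q^-3 + q^-2 - q^-1 + 3 - q + q^2 - q^3
bracket: -A^-12 + A^-8 - A^-4 + 3 - A^4 + A^8 - A^12, w = 0
1 component, writhe 0, over 10 crossings
det 9, colorings 27 of 3^10 — tricolorable
observation: w = 0 shifts under R1 moves; the (-A^3)^(0) factor cancels that in V
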